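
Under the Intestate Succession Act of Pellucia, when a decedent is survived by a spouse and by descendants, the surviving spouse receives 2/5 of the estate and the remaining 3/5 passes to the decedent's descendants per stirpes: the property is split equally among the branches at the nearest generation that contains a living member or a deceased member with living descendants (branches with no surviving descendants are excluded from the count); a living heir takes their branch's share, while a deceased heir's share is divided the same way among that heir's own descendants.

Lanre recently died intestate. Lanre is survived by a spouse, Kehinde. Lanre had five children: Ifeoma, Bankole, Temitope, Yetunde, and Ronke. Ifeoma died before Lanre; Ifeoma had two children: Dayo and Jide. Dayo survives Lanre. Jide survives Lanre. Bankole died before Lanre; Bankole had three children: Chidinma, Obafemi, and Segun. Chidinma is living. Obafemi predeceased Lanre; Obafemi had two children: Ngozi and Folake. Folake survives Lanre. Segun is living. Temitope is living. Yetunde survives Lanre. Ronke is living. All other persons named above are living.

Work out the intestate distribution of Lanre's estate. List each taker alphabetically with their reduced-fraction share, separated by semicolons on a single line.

Kehinde, as surviving spouse, takes 2/5.
The remaining 3/5 passes to Lanre's descendants per stirpes.
The 3/5 is divided into 5 equal shares of 3/25 among Ifeoma, Bankole, Temitope, Yetunde, Ronke.
Ifeoma predeceased; the 3/25 allotted to Ifeoma's branch passes to Ifeoma's issue by representation.
The 3/25 is divided into 2 equal shares of 3/50 among Dayo, Jide.
Dayo is living and takes 3/50.
Jide is living and takes 3/50.
Bankole predeceased; the 3/25 allotted to Bankole's branch passes to Bankole's issue by representation.
The 3/25 is divided into 3 equal shares of 1/25 among Chidinma, Obafemi, Segun.
Chidinma is living and takes 1/25.
Obafemi predeceased; the 1/25 allotted to Obafemi's branch passes to Obafemi's issue by representation.
The 1/25 is divided into 2 equal shares of 1/50 among Ngozi, Folake.
Ngozi is living and takes 1/50.
Folake is living and takes 1/50.
Segun is living and takes 1/25.
Temitope is living and takes 3/25.
Yetunde is living and takes 3/25.
Ronke is living and takes 3/25.

Chidinma 1/25; Dayo 3/50; Folake 1/50; Jide 3/50; Kehinde 2/5; Ngozi 1/50; Ronke 3/25; Segun 1/25; Temitope 3/25; Yetunde 3/25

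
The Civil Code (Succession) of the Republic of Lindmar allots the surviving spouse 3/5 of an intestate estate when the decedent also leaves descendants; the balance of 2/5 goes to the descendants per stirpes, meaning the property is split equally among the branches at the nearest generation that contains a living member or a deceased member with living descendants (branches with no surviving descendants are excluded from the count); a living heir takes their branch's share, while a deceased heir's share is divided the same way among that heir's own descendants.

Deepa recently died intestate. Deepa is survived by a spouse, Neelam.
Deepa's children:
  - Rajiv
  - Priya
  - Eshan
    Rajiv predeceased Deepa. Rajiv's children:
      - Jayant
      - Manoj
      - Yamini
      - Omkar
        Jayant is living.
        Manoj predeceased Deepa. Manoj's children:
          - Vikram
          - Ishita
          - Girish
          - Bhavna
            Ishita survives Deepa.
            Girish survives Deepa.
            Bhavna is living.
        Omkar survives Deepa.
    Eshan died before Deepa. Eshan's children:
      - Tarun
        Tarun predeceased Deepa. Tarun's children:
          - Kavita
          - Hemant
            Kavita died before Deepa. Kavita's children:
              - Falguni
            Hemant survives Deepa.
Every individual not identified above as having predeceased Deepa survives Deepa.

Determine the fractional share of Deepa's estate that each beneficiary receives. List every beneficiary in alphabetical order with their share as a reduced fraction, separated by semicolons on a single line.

Neelam, as surviving spouse, takes 3/5.
The remaining 2/5 passes to Deepa's descendants per stirpes.
The 2/5 is divided into 3 equal shares of 2/15 among Rajiv, Priya, Eshan.
Rajiv predeceased; the 2/15 allotted to Rajiv's branch passes to Rajiv's issue by representation.
The 2/15 is divided into 4 equal shares of 1/30 among Jayant, Manoj, Yamini, Omkar.
Jayant is living and takes 1/30.
Manoj predeceased; the 1/30 allotted to Manoj's branch passes to Manoj's issue by representation.
The 1/30 is divided into 4 equal shares of 1/120 among Vikram, Ishita, Girish, Bhavna.
Vikram is living and takes 1/120.
Ishita is living and takes 1/120.
Girish is living and takes 1/120.
Bhavna is living and takes 1/120.
Yamini is living and takes 1/30.
Omkar is living and takes 1/30.
Priya is living and takes 2/15.
Eshan predeceased; the 2/15 allotted to Eshan's branch passes to Eshan's issue by representation.
Tarun's line is the sole branch at this level, so the full 2/15 passes to Tarun's issue by representation.
The 2/15 is divided into 2 equal shares of 1/15 among Kavita, Hemant.
Kavita predeceased; the 1/15 allotted to Kavita's branch passes to Kavita's issue by representation.
Falguni is the sole taker at this level and receives the full 1/15.
Hemant is living and takes 1/15.

Bhavna 1/120; Falguni 1/15; Girish 1/120; Hemant 1/15; Ishita 1/120; Jayant 1/30; Neelam 3/5; Omkar 1/30; Priya 2/15; Vikram 1/120; Yamini 1/30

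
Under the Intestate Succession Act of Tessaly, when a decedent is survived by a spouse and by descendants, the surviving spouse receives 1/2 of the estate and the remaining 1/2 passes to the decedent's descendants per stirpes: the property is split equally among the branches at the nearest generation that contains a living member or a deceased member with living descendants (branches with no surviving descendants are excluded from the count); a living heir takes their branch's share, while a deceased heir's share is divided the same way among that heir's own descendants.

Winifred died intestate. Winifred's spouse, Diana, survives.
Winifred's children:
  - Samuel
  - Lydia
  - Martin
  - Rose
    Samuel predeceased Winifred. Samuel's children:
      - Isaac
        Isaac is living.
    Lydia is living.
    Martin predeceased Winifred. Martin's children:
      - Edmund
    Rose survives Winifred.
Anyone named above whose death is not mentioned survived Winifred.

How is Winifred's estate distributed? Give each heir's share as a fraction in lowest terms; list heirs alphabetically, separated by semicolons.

Diana, as surviving spouse, takes 1/2.
The remaining 1/2 passes to Winifred's descendants per stirpes.
The 1/2 is divided into 4 equal shares of 1/8 among Samuel, Lydia, Martin, Rose.
Samuel predeceased; the 1/8 allotted to Samuel's branch passes to Samuel's issue by representation.
Isaac is the sole taker at this level and receives the full 1/8.
Lydia is living and takes 1/8.
Martin predeceased; the 1/8 allotted to Martin's branch passes to Martin's issue by representation.
Edmund is the sole taker at this level and receives the full 1/8.
Rose is living and takes 1/8.

Diana 1/2; Edmund 1/8; Isaac 1/8; Lydia 1/8; Rose 1/8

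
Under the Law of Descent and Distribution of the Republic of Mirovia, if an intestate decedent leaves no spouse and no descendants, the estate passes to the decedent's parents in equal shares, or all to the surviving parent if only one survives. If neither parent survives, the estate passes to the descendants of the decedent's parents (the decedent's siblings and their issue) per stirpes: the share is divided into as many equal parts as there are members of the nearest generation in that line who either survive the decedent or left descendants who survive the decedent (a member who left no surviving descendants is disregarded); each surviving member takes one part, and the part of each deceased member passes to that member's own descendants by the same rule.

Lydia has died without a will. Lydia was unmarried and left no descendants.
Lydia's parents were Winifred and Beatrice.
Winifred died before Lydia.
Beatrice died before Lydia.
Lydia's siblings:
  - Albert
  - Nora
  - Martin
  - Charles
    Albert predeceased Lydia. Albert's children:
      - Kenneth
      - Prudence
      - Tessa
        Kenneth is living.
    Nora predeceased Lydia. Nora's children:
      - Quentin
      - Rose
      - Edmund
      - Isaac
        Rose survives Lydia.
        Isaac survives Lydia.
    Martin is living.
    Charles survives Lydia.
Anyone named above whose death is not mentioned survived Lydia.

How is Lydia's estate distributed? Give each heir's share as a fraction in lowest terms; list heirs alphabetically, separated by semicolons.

Neither parent survives and there are no descendants, so the estate passes to Lydia's siblings and their issue per stirpes.
The estate is divided into 4 equal shares of 1/4 among Albert, Nora, Martin, Charles.
Albert predeceased; the 1/4 allotted to Albert's branch passes to Albert's issue by representation.
The 1/4 is divided into 3 equal shares of 1/12 among Kenneth, Prudence, Tessa.
Kenneth is living and takes 1/12.
Prudence is living and takes 1/12.
Tessa is living and takes 1/12.
Nora predeceased; the 1/4 allotted to Nora's branch passes to Nora's issue by representation.
The 1/4 is divided into 4 equal shares of 1/16 among Quentin, Rose, Edmund, Isaac.
Quentin is living and takes 1/16.
Rose is living and takes 1/16.
Edmund is living and takes 1/16.
Isaac is living and takes 1/16.
Martin is living and takes 1/4.
Charles is living and takes 1/4.

Charles 1/4; Edmund 1/16; Isaac 1/16; Kenneth 1/12; Martin 1/4; Prudence 1/12; Quentin 1/16; Rose 1/16; Tessa 1/12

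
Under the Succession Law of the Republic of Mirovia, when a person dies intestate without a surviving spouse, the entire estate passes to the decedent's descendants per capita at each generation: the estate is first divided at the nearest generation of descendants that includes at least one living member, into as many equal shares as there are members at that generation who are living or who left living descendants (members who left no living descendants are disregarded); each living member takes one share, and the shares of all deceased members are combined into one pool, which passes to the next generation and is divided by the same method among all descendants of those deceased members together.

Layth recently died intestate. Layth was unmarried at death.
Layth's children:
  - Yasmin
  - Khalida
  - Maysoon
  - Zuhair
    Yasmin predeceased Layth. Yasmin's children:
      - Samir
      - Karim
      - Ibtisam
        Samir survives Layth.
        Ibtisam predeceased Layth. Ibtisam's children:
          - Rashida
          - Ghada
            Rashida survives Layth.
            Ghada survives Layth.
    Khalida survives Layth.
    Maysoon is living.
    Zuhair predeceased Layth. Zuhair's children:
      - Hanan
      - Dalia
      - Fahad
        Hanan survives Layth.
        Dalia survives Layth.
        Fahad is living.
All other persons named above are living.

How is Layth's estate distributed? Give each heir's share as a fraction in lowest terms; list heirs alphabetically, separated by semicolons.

There is no surviving spouse, so the entire estate passes to Layth's descendants per capita at each generation.
At generation 1 (Yasmin, Khalida, Maysoon, Zuhair) there are 4 shares of (1)/4 = 1/4 each.
Living: Khalida and Maysoon — each takes 1/4.
Deceased: Yasmin and Zuhair. Their combined 1/2 is pooled and carried to generation 2.
At generation 2 (Samir, Karim, Ibtisam, Hanan, Dalia, Fahad) there are 6 shares of (1/2)/6 = 1/12 each.
Living: Samir, Karim, Hanan, Dalia, and Fahad — each takes 1/12.
Deceased: Ibtisam. That 1/12 share is carried to generation 3.
At generation 3 (Rashida, Ghada) there are 2 shares of (1/12)/2 = 1/24 each.
Living: Rashida and Ghada — each takes 1/24.

Dalia 1/12; Fahad 1/12; Ghada 1/24; Hanan 1/12; Karim 1/12; Khalida 1/4; Maysoon 1/4; Rashida 1/24; Samir 1/12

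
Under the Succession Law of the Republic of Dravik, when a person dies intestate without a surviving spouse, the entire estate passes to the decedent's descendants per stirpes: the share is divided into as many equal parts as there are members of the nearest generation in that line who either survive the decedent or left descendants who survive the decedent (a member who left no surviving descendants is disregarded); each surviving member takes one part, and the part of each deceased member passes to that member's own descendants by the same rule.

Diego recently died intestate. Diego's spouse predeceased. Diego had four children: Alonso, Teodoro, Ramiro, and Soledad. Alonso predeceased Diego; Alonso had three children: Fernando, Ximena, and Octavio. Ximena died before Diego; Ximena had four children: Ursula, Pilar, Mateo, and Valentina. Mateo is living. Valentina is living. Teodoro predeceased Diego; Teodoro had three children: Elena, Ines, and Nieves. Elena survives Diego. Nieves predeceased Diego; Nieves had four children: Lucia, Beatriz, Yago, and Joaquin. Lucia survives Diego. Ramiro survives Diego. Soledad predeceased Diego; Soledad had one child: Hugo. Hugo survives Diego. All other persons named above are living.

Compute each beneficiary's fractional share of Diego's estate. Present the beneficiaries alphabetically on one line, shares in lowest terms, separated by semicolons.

There is no surviving spouse, so the entire estate passes to Diego's descendants per stirpes.
The estate is divided into 4 equal shares of 1/4 among Alonso, Teodoro, Ramiro, Soledad.
Alonso predeceased; the 1/4 allotted to Alonso's branch passes to Alonso's issue by representation.
The 1/4 is divided into 3 equal shares of 1/12 among Fernando, Ximena, Octavio.
Fernando is living and takes 1/12.
Ximena predeceased; the 1/12 allotted to Ximena's branch passes to Ximena's issue by representation.
The 1/12 is divided into 4 equal shares of 1/48 among Ursula, Pilar, Mateo, Valentina.
Ursula is living and takes 1/48.
Pilar is living and takes 1/48.
Mateo is living and takes 1/48.
Valentina is living and takes 1/48.
Octavio is living and takes 1/12.
Teodoro predeceased; the 1/4 allotted to Teodoro's branch passes to Teodoro's issue by representation.
The 1/4 is divided into 3 equal shares of 1/12 among Elena, Ines, Nieves.
Elena is living and takes 1/12.
Ines is living and takes 1/12.
Nieves predeceased; the 1/12 allotted to Nieves's branch passes to Nieves's issue by representation.
The 1/12 is divided into 4 equal shares of 1/48 among Lucia, Beatriz, Yago, Joaquin.
Lucia is living and takes 1/48.
Beatriz is living and takes 1/48.
Yago is living and takes 1/48.
Joaquin is living and takes 1/48.
Ramiro is living and takes 1/4.
Soledad predeceased; the 1/4 allotted to Soledad's branch passes to Soledad's issue by representation.
Hugo is the sole taker at this level and receives the full 1/4.

Beatriz 1/48; Elena 1/12; Fernando 1/12; Hugo 1/4; Ines 1/12; Joaquin 1/48; Lucia 1/48; Mateo 1/48; Octavio 1/12; Pilar 1/48; Ramiro 1/4; Ursula 1/48; Valentina 1/48; Yago 1/48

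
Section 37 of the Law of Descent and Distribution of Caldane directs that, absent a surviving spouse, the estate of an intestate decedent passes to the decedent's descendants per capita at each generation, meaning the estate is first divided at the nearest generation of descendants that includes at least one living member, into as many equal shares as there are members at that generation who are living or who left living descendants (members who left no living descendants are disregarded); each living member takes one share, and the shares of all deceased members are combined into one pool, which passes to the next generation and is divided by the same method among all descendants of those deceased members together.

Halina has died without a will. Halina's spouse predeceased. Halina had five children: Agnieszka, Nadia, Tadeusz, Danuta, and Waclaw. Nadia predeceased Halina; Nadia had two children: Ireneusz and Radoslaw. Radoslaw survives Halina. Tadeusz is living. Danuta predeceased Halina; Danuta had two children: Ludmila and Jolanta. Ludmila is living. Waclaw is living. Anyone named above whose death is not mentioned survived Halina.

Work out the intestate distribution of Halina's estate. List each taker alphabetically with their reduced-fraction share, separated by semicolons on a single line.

Agnieszka 1/5; Ireneusz 1/10; Jolanta 1/10; Ludmila 1/10; Radoslaw 1/10; Tadeusz 1/5; Waclaw 1/5

There is no surviving spouse, so the entire estate passes to Halina's descendants per capita at each generation.
At generation 1 (Agnieszka, Nadia, Tadeusz, Danuta, Waclaw) there are 5 shares of (1)/5 = 1/5 each.
Living: Agnieszka, Tadeusz, and Waclaw — each takes 1/5.
Deceased: Nadia and Danuta. Their combined 2/5 is pooled and carried to generation 2.
At generation 2 (Ireneusz, Radoslaw, Ludmila, Jolanta) there are 4 shares of (2/5)/4 = 1/10 each.
Living: Ireneusz, Radoslaw, Ludmila, and Jolanta — each takes 1/10.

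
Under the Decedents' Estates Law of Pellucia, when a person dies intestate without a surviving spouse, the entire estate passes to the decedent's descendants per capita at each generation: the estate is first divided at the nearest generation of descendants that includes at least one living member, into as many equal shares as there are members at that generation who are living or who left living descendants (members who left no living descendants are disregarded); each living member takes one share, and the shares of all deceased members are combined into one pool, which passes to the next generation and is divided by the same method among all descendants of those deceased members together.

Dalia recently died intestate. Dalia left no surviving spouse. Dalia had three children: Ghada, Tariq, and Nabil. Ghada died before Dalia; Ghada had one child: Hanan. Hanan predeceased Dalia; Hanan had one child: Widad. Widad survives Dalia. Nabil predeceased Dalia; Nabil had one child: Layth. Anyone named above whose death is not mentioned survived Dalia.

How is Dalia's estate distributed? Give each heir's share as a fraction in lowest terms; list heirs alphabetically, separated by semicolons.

There is no surviving spouse, so the entire estate passes to Dalia's descendants per capita at each generation.
At generation 1 (Ghada, Tariq, Nabil) there are 3 shares of (1)/3 = 1/3 each.
Living: Tariq — each takes 1/3.
Deceased: Ghada and Nabil. Their combined 2/3 is pooled and carried to generation 2.
At generation 2 (Hanan, Layth) there are 2 shares of (2/3)/2 = 1/3 each.
Living: Layth — each takes 1/3.
Deceased: Hanan. That 1/3 share is carried to generation 3.
At generation 3 (Widad) there are 1 shares of (1/3)/1 = 1/3 each.
Living: Widad — each takes 1/3.

Layth 1/3; Tariq 1/3; Widad 1/3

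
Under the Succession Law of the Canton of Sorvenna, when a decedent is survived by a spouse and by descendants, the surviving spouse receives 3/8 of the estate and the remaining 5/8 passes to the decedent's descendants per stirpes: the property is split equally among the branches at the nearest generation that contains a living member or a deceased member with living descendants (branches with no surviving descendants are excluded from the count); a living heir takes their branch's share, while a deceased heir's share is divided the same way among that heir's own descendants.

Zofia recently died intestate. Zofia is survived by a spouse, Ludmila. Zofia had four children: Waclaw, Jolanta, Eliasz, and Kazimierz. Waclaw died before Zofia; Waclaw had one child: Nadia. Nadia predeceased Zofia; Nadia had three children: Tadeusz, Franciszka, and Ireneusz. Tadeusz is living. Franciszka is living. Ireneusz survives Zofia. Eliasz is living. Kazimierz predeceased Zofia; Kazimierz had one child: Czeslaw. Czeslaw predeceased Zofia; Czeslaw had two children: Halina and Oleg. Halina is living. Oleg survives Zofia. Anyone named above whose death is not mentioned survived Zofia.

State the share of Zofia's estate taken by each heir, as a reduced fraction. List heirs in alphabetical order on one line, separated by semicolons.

Eliasz 5/32; Franciszka 5/96; Halina 5/64; Ireneusz 5/96; Jolanta 5/32; Ludmila 3/8; Oleg 5/64; Tadeusz 5/96

Ludmila, as surviving spouse, takes 3/8.
The remaining 5/8 passes to Zofia's descendants per stirpes.
The 5/8 is divided into 4 equal shares of 5/32 among Waclaw, Jolanta, Eliasz, Kazimierz.
Waclaw predeceased; the 5/32 allotted to Waclaw's branch passes to Waclaw's issue by representation.
Nadia's line is the sole branch at this level, so the full 5/32 passes to Nadia's issue by representation.
The 5/32 is divided into 3 equal shares of 5/96 among Tadeusz, Franciszka, Ireneusz.
Tadeusz is living and takes 5/96.
Franciszka is living and takes 5/96.
Ireneusz is living and takes 5/96.
Jolanta is living and takes 5/32.
Eliasz is living and takes 5/32.
Kazimierz predeceased; the 5/32 allotted to Kazimierz's branch passes to Kazimierz's issue by representation.
Czeslaw's line is the sole branch at this level, so the full 5/32 passes to Czeslaw's issue by representation.
The 5/32 is divided into 2 equal shares of 5/64 among Halina, Oleg.
Halina is living and takes 5/64.
Oleg is living and takes 5/64.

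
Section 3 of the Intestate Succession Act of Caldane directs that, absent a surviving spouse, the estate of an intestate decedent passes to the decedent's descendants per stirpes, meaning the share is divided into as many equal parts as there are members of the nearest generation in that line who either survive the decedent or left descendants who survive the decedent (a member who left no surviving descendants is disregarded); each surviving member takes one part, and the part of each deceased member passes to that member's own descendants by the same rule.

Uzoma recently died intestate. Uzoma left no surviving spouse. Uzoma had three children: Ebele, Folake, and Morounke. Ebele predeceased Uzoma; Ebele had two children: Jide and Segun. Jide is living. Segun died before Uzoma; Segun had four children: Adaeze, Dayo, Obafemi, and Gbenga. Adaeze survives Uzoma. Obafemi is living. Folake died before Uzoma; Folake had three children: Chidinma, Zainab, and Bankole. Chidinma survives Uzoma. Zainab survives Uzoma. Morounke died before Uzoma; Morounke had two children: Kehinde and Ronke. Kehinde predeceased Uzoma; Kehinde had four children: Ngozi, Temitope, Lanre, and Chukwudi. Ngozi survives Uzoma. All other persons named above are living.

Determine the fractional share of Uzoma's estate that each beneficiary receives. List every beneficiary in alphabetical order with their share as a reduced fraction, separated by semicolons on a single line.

There is no surviving spouse, so the entire estate passes to Uzoma's descendants per stirpes.
The estate is divided into 3 equal shares of 1/3 among Ebele, Folake, Morounke.
Ebele predeceased; the 1/3 allotted to Ebele's branch passes to Ebele's issue by representation.
The 1/3 is divided into 2 equal shares of 1/6 among Jide, Segun.
Jide is living and takes 1/6.
Segun predeceased; the 1/6 allotted to Segun's branch passes to Segun's issue by representation.
The 1/6 is divided into 4 equal shares of 1/24 among Adaeze, Dayo, Obafemi, Gbenga.
Adaeze is living and takes 1/24.
Dayo is living and takes 1/24.
Obafemi is living and takes 1/24.
Gbenga is living and takes 1/24.
Folake predeceased; the 1/3 allotted to Folake's branch passes to Folake's issue by representation.
The 1/3 is divided into 3 equal shares of 1/9 among Chidinma, Zainab, Bankole.
Chidinma is living and takes 1/9.
Zainab is living and takes 1/9.
Bankole is living and takes 1/9.
Morounke predeceased; the 1/3 allotted to Morounke's branch passes to Morounke's issue by representation.
The 1/3 is divided into 2 equal shares of 1/6 among Kehinde, Ronke.
Kehinde predeceased; the 1/6 allotted to Kehinde's branch passes to Kehinde's issue by representation.
The 1/6 is divided into 4 equal shares of 1/24 among Ngozi, Temitope, Lanre, Chukwudi.
Ngozi is living and takes 1/24.
Temitope is living and takes 1/24.
Lanre is living and takes 1/24.
Chukwudi is living and takes 1/24.
Ronke is living and takes 1/6.

Adaeze 1/24; Bankole 1/9; Chidinma 1/9; Chukwudi 1/24; Dayo 1/24; Gbenga 1/24; Jide 1/6; Lanre 1/24; Ngozi 1/24; Obafemi 1/24; Ronke 1/6; Temitope 1/24; Zainab 1/9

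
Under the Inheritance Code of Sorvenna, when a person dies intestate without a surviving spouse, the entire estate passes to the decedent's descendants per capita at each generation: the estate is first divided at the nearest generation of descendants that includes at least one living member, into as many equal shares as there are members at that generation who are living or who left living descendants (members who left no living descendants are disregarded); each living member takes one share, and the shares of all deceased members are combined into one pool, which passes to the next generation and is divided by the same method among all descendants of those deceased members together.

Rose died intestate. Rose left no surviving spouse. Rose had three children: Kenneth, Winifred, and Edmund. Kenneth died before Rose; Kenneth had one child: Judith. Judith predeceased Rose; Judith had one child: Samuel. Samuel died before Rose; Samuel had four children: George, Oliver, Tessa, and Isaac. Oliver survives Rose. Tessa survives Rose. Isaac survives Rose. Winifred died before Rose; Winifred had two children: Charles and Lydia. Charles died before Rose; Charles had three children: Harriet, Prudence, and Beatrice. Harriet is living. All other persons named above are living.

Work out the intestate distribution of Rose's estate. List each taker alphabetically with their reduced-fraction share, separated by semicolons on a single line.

There is no surviving spouse, so the entire estate passes to Rose's descendants per capita at each generation.
At generation 1 (Kenneth, Winifred, Edmund) there are 3 shares of (1)/3 = 1/3 each.
Living: Edmund — each takes 1/3.
Deceased: Kenneth and Winifred. Their combined 2/3 is pooled and carried to generation 2.
At generation 2 (Judith, Charles, Lydia) there are 3 shares of (2/3)/3 = 2/9 each.
Living: Lydia — each takes 2/9.
Deceased: Judith and Charles. Their combined 4/9 is pooled and carried to generation 3.
At generation 3 (Samuel, Harriet, Prudence, Beatrice) there are 4 shares of (4/9)/4 = 1/9 each.
Living: Harriet, Prudence, and Beatrice — each takes 1/9.
Deceased: Samuel. That 1/9 share is carried to generation 4.
At generation 4 (George, Oliver, Tessa, Isaac) there are 4 shares of (1/9)/4 = 1/36 each.
Living: George, Oliver, Tessa, and Isaac — each takes 1/36.

Beatrice 1/9; Edmund 1/3; George 1/36; Harriet 1/9; Isaac 1/36; Lydia 2/9; Oliver 1/36; Prudence 1/9; Tessa 1/36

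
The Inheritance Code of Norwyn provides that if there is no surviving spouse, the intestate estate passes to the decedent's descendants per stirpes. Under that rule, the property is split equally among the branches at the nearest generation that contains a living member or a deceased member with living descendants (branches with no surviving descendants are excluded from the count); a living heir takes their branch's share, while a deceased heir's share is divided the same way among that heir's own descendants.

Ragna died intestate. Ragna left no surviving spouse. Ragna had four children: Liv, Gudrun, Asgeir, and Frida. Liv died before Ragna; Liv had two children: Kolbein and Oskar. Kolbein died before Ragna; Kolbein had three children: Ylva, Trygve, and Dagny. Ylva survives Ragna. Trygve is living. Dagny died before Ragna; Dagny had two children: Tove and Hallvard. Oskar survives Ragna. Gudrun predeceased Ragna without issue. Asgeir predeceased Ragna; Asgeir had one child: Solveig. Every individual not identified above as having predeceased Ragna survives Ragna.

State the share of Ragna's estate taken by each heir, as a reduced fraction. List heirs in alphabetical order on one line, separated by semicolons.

There is no surviving spouse, so the entire estate passes to Ragna's descendants per stirpes.
Gudrun left no surviving issue, so that branch lapses and is disregarded.
The estate is divided into 3 equal shares of 1/3 among Liv, Asgeir, Frida.
Liv predeceased; the 1/3 allotted to Liv's branch passes to Liv's issue by representation.
The 1/3 is divided into 2 equal shares of 1/6 among Kolbein, Oskar.
Kolbein predeceased; the 1/6 allotted to Kolbein's branch passes to Kolbein's issue by representation.
The 1/6 is divided into 3 equal shares of 1/18 among Ylva, Trygve, Dagny.
Ylva is living and takes 1/18.
Trygve is living and takes 1/18.
Dagny predeceased; the 1/18 allotted to Dagny's branch passes to Dagny's issue by representation.
The 1/18 is divided into 2 equal shares of 1/36 among Tove, Hallvard.
Tove is living and takes 1/36.
Hallvard is living and takes 1/36.
Oskar is living and takes 1/6.
Asgeir predeceased; the 1/3 allotted to Asgeir's branch passes to Asgeir's issue by representation.
Solveig is the sole taker at this level and receives the full 1/3.
Frida is living and takes 1/3.

Frida 1/3; Hallvard 1/36; Oskar 1/6; Solveig 1/3; Tove 1/36; Trygve 1/18; Ylva 1/18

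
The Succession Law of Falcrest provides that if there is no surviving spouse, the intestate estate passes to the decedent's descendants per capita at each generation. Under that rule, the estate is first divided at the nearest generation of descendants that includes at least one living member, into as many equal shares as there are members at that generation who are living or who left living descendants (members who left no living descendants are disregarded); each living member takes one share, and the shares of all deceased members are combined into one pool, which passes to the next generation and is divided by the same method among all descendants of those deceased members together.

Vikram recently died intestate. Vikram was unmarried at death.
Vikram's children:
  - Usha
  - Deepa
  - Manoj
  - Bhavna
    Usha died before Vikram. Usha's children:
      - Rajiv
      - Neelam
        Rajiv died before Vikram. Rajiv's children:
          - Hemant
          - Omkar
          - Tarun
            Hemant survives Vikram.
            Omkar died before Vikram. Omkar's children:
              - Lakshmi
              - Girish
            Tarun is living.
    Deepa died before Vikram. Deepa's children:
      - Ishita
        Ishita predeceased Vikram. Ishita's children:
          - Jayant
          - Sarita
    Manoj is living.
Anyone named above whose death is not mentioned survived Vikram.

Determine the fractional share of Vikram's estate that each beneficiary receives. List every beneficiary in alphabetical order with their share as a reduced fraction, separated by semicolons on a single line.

Bhavna 1/4; Girish 1/30; Hemant 1/15; Jayant 1/15; Lakshmi 1/30; Manoj 1/4; Neelam 1/6; Sarita 1/15; Tarun 1/15

There is no surviving spouse, so the entire estate passes to Vikram's descendants per capita at each generation.
At generation 1 (Usha, Deepa, Manoj, Bhavna) there are 4 shares of (1)/4 = 1/4 each.
Living: Manoj and Bhavna — each takes 1/4.
Deceased: Usha and Deepa. Their combined 1/2 is pooled and carried to generation 2.
At generation 2 (Rajiv, Neelam, Ishita) there are 3 shares of (1/2)/3 = 1/6 each.
Living: Neelam — each takes 1/6.
Deceased: Rajiv and Ishita. Their combined 1/3 is pooled and carried to generation 3.
At generation 3 (Hemant, Omkar, Tarun, Jayant, Sarita) there are 5 shares of (1/3)/5 = 1/15 each.
Living: Hemant, Tarun, Jayant, and Sarita — each takes 1/15.
Deceased: Omkar. That 1/15 share is carried to generation 4.
At generation 4 (Lakshmi, Girish) there are 2 shares of (1/15)/2 = 1/30 each.
Living: Lakshmi and Girish — each takes 1/30.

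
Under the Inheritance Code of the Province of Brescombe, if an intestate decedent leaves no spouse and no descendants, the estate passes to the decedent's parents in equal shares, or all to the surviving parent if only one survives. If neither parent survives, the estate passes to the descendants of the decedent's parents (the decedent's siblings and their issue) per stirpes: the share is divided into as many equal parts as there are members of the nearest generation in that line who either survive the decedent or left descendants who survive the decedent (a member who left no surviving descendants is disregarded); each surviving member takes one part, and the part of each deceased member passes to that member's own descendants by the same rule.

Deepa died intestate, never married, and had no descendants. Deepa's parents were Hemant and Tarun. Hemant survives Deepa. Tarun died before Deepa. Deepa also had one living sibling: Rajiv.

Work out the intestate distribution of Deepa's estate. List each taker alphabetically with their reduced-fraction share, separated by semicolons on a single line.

Hemant 1

Only one parent, Hemant, survives, so Hemant takes the entire estate. The siblings take nothing because a surviving parent has priority.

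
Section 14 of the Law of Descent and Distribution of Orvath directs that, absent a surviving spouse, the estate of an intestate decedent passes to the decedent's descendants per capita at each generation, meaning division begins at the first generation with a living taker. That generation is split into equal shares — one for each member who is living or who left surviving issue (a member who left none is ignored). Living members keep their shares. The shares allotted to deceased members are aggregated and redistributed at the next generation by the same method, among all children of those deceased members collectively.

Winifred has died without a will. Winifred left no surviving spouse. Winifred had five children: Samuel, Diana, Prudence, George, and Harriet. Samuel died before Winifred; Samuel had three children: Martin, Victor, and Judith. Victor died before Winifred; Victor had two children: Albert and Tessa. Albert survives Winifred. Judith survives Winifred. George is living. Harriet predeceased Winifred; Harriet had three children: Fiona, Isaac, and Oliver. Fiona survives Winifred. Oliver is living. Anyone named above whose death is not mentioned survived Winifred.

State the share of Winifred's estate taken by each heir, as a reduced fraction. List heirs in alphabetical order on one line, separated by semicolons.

Albert 1/30; Diana 1/5; Fiona 1/15; George 1/5; Isaac 1/15; Judith 1/15; Martin 1/15; Oliver 1/15; Prudence 1/5; Tessa 1/30

There is no surviving spouse, so the entire estate passes to Winifred's descendants per capita at each generation.
At generation 1 (Samuel, Diana, Prudence, George, Harriet) there are 5 shares of (1)/5 = 1/5 each.
Living: Diana, Prudence, and George — each takes 1/5.
Deceased: Samuel and Harriet. Their combined 2/5 is pooled and carried to generation 2.
At generation 2 (Martin, Victor, Judith, Fiona, Isaac, Oliver) there are 6 shares of (2/5)/6 = 1/15 each.
Living: Martin, Judith, Fiona, Isaac, and Oliver — each takes 1/15.
Deceased: Victor. That 1/15 share is carried to generation 3.
At generation 3 (Albert, Tessa) there are 2 shares of (1/15)/2 = 1/30 each.
Living: Albert and Tessa — each takes 1/30.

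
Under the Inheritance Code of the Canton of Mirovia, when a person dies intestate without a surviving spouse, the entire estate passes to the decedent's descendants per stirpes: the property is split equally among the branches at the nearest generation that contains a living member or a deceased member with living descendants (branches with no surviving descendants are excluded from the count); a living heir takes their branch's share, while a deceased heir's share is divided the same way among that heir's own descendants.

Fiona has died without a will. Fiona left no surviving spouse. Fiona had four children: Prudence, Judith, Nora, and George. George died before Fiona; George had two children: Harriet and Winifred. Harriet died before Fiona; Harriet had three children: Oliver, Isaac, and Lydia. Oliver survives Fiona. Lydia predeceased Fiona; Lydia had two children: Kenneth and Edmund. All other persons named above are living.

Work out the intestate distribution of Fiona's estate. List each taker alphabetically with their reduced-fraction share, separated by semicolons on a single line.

There is no surviving spouse, so the entire estate passes to Fiona's descendants per stirpes.
The estate is divided into 4 equal shares of 1/4 among Prudence, Judith, Nora, George.
Prudence is living and takes 1/4.
Judith is living and takes 1/4.
Nora is living and takes 1/4.
George predeceased; the 1/4 allotted to George's branch passes to George's issue by representation.
The 1/4 is divided into 2 equal shares of 1/8 among Harriet, Winifred.
Harriet predeceased; the 1/8 allotted to Harriet's branch passes to Harriet's issue by representation.
The 1/8 is divided into 3 equal shares of 1/24 among Oliver, Isaac, Lydia.
Oliver is living and takes 1/24.
Isaac is living and takes 1/24.
Lydia predeceased; the 1/24 allotted to Lydia's branch passes to Lydia's issue by representation.
The 1/24 is divided into 2 equal shares of 1/48 among Kenneth, Edmund.
Kenneth is living and takes 1/48.
Edmund is living and takes 1/48.
Winifred is living and takes 1/8.

Edmund 1/48; Isaac 1/24; Judith 1/4; Kenneth 1/48; Nora 1/4; Oliver 1/24; Prudence 1/4; Winifred 1/8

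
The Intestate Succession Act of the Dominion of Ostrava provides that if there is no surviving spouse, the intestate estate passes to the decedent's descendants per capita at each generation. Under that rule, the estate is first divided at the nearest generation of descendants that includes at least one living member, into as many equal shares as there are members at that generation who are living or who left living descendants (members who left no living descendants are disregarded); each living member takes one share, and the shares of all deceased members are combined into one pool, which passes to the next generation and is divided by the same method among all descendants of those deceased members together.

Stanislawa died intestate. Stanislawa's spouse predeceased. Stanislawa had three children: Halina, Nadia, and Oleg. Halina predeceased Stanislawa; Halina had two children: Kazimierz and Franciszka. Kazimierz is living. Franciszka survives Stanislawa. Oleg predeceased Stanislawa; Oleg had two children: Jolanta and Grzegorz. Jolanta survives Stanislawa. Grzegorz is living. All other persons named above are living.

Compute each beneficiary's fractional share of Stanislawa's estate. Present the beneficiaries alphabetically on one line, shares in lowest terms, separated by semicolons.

There is no surviving spouse, so the entire estate passes to Stanislawa's descendants per capita at each generation.
At generation 1 (Halina, Nadia, Oleg) there are 3 shares of (1)/3 = 1/3 each.
Living: Nadia — each takes 1/3.
Deceased: Halina and Oleg. Their combined 2/3 is pooled and carried to generation 2.
At generation 2 (Kazimierz, Franciszka, Jolanta, Grzegorz) there are 4 shares of (2/3)/4 = 1/6 each.
Living: Kazimierz, Franciszka, Jolanta, and Grzegorz — each takes 1/6.

Franciszka 1/6; Grzegorz 1/6; Jolanta 1/6; Kazimierz 1/6; Nadia 1/3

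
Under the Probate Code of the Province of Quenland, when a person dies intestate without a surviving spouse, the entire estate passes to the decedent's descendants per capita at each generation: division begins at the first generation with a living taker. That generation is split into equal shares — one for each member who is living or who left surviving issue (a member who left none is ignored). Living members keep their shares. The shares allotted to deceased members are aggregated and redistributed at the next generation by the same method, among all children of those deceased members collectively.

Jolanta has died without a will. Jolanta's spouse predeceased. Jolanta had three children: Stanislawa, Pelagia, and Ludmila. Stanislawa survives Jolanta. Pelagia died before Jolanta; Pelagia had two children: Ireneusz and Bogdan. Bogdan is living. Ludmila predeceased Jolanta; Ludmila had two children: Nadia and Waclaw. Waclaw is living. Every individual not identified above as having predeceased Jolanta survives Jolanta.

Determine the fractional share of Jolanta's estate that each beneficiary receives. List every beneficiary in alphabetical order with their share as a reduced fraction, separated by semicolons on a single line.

Bogdan 1/6; Ireneusz 1/6; Nadia 1/6; Stanislawa 1/3; Waclaw 1/6

There is no surviving spouse, so the entire estate passes to Jolanta's descendants per capita at each generation.
At generation 1 (Stanislawa, Pelagia, Ludmila) there are 3 shares of (1)/3 = 1/3 each.
Living: Stanislawa — each takes 1/3.
Deceased: Pelagia and Ludmila. Their combined 2/3 is pooled and carried to generation 2.
At generation 2 (Ireneusz, Bogdan, Nadia, Waclaw) there are 4 shares of (2/3)/4 = 1/6 each.
Living: Ireneusz, Bogdan, Nadia, and Waclaw — each takes 1/6.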